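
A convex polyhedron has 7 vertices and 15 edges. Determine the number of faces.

Here V − E + F = 2.
F = 2 − V + E = 2 − 7 + 15 = 10.

10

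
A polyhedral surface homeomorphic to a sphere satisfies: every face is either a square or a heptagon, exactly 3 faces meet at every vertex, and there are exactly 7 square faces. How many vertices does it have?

Let x be the number of heptagons; then F = 7 + x.
Edge–face incidences: 2E = 4·7 + 7·x = 28 + 7x.
Every vertex has degree 3, so 3V = 2E.
Euler: V − E + F = 2 ⇒ (2E)/3 − E + (7 + x) = 2.
Multiply by 6: 2·(2E) − 3·(2E) + 6·(7 + x) = 12, i.e. 42 + 6x − (28 + 7x) = 12.
Collecting terms: −x + 14 = 12, so −x = −2, so x = 2.
Then 2E = 28 + 7·2 = 42, so E = 21, V = 2E/3 = 14, F = 7 + 2 = 9.

14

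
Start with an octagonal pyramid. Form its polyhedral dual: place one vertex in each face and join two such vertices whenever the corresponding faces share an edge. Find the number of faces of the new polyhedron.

9

The base solid has V = 9, E = 16, F = 9.
The dual swaps V and F and preserves E: V′ = F = 9, E′ = E = 16, F′ = V = 9.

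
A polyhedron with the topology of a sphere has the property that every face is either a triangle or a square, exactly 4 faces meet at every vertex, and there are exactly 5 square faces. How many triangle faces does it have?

Let x be the number of triangles; then F = 5 + x.
Edge–face incidences: 2E = 4·5 + 3·x = 20 + 3x.
Every vertex has degree 4, so 4V = 2E.
Euler: V − E + F = 2 ⇒ (2E)/4 − E + (5 + x) = 2.
Multiply by 8: 2·(2E) − 4·(2E) + 8·(5 + x) = 16, i.e. 40 + 8x − 2·(20 + 3x) = 16.
Collecting terms: 2x = 16, so x = 8.
Then 2E = 20 + 3·8 = 44, so E = 22, V = 2E/4 = 11, F = 5 + 8 = 13.

8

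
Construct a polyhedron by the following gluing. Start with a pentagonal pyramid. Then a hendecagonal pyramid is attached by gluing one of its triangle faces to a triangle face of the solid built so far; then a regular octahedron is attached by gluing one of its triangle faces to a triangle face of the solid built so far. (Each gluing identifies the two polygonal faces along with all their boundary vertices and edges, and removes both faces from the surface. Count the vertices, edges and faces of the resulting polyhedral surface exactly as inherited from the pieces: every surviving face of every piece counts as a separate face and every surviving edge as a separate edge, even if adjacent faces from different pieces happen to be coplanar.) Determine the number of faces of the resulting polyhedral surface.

A pentagonal pyramid: V=6, E=10, F=6.
Attach a hendecagonal pyramid (V=12, E=22, F=12) along a 3-gon: merge 3 vertices and 3 edges, delete both glued faces → V=15, E=29, F=16.
Attach a regular octahedron (V=6, E=12, F=8) along a 3-gon: merge 3 vertices and 3 edges, delete both glued faces → V=18, E=38, F=22.
Check: V − E + F = 18 − 38 + 22 = 2.

22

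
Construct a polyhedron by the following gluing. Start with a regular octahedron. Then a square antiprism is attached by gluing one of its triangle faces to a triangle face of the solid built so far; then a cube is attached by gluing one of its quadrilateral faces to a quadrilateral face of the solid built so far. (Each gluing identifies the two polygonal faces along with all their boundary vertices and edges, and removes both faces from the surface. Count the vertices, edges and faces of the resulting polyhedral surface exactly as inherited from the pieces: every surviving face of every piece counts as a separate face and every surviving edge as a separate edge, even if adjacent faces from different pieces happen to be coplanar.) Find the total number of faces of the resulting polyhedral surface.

A regular octahedron: V=6, E=12, F=8.
Attach a square antiprism (V=8, E=16, F=10) along a 3-gon: merge 3 vertices and 3 edges, delete both glued faces → V=11, E=25, F=16.
Attach a cube (V=8, E=12, F=6) along a 4-gon: merge 4 vertices and 4 edges, delete both glued faces → V=15, E=33, F=20.
Check: V − E + F = 15 − 33 + 20 = 2.

20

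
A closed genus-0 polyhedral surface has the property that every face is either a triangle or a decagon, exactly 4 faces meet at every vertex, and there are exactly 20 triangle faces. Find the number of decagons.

Let x be the number of decagons; then F = 20 + x.
Edge–face incidences: 2E = 3·20 + 10·x = 60 + 10x.
Every vertex has degree 4, so 4V = 2E.
Euler: V − E + F = 2 ⇒ (2E)/4 − E + (20 + x) = 2.
Multiply by 8: 2·(2E) − 4·(2E) + 8·(20 + x) = 16, i.e. 160 + 8x − 2·(60 + 10x) = 16.
Collecting terms: −12x + 40 = 16, so −12x = −24, so x = 2.
Then 2E = 60 + 10·2 = 80, so E = 40, V = 2E/4 = 20, F = 20 + 2 = 22.

2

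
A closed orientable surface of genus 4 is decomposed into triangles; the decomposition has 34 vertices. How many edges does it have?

120

χ = 2 − 2·4 = -6, and every face is a triangle so 3F = 2E.
V − E + F = -6 with E = 3F/2 gives 34 − (3/2 − 1)·F = -6, so F = 80 and E = 120.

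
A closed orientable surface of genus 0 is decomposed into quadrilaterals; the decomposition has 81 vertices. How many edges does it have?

χ = 2 − 2·0 = 2, and every face is a square so 4F = 2E.
V − E + F = 2 with E = 4F/2 gives 81 − (4/2 − 1)·F = 2, so F = 79 and E = 158.

158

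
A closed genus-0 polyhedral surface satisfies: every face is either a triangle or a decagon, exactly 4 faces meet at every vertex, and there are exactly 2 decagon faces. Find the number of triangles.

Let x be the number of triangles; then F = 2 + x.
Edge–face incidences: 2E = 10·2 + 3·x = 20 + 3x.
Every vertex has degree 4, so 4V = 2E.
Euler: V − E + F = 2 ⇒ (2E)/4 − E + (2 + x) = 2.
Multiply by 8: 2·(2E) − 4·(2E) + 8·(2 + x) = 16, i.e. 16 + 8x − 2·(20 + 3x) = 16.
Collecting terms: 2x − 24 = 16, so 2x = 40, so x = 20.
Then 2E = 20 + 3·20 = 80, so E = 40, V = 2E/4 = 20, F = 2 + 20 = 22.

20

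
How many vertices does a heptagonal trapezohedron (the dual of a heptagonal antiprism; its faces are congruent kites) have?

The n-trapezohedron (dual of the n-antiprism) has V = 2·7 + 2 = 16, E = 4·7 = 28, F = 2·7 = 14.
Check: V − E + F = 16 − 28 + 14 = 2.

16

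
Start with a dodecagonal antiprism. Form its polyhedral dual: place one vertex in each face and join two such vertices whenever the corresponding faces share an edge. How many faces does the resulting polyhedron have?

The base solid has V = 24, E = 48, F = 26.
The dual swaps V and F and preserves E: V′ = F = 26, E′ = E = 48, F′ = V = 24.

24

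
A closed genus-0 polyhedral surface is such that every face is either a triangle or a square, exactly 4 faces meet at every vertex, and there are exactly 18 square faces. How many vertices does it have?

24

Let x be the number of triangles; then F = 18 + x.
Edge–face incidences: 2E = 4·18 + 3·x = 72 + 3x.
Every vertex has degree 4, so 4V = 2E.
Euler: V − E + F = 2 ⇒ (2E)/4 − E + (18 + x) = 2.
Multiply by 8: 2·(2E) − 4·(2E) + 8·(18 + x) = 16, i.e. 144 + 8x − 2·(72 + 3x) = 16.
Collecting terms: 2x = 16, so x = 8.
Then 2E = 72 + 3·8 = 96, so E = 48, V = 2E/4 = 24, F = 18 + 8 = 26.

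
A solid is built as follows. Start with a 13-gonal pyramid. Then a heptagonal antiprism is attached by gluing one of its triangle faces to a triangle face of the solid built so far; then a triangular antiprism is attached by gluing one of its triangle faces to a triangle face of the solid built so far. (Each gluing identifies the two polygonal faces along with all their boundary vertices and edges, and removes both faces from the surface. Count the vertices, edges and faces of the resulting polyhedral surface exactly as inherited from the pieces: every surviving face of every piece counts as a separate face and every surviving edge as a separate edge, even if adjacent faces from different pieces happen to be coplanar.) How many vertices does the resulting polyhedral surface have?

A 13-gonal pyramid: V=14, E=26, F=14.
Attach a heptagonal antiprism (V=14, E=28, F=16) along a 3-gon: merge 3 vertices and 3 edges, delete both glued faces → V=25, E=51, F=28.
Attach a triangular antiprism (V=6, E=12, F=8) along a 3-gon: merge 3 vertices and 3 edges, delete both glued faces → V=28, E=60, F=34.
Check: V − E + F = 28 − 60 + 34 = 2.

28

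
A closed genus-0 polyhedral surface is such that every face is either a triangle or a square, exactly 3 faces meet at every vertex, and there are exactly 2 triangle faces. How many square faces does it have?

Let x be the number of squares; then F = 2 + x.
Edge–face incidences: 2E = 3·2 + 4·x = 6 + 4x.
Every vertex has degree 3, so 3V = 2E.
Euler: V − E + F = 2 ⇒ (2E)/3 − E + (2 + x) = 2.
Multiply by 6: 2·(2E) − 3·(2E) + 6·(2 + x) = 12, i.e. 12 + 6x − (6 + 4x) = 12.
Collecting terms: 2x + 6 = 12, so 2x = 6, so x = 3.
Then 2E = 6 + 4·3 = 18, so E = 9, V = 2E/3 = 6, F = 2 + 3 = 5.

3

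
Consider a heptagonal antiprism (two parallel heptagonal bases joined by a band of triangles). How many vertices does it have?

An antiprism on an n-gon has two n-gon caps and 2n triangles: V = 2·7 = 14, E = 4·7 = 28, F = 2·7 + 2 = 16.

14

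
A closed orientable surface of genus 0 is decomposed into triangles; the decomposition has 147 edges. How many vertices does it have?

51

χ = 2 − 2·0 = 2, and every face is a triangle so 3F = 2E.
F = 2E/3 = 98. Then V = 2 + E − F = 2 + 147 − 98 = 51.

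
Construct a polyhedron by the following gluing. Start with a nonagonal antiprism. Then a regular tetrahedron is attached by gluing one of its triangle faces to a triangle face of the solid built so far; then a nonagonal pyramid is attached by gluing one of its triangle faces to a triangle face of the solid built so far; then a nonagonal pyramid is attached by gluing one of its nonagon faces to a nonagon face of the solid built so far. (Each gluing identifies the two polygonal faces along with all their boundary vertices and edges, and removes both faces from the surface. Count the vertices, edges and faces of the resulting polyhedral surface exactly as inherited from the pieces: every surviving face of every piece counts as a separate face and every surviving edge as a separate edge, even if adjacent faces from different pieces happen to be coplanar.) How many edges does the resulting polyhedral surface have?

63

A nonagonal antiprism: V=18, E=36, F=20.
Attach a regular tetrahedron (V=4, E=6, F=4) along a 3-gon: merge 3 vertices and 3 edges, delete both glued faces → V=19, E=39, F=22.
Attach a nonagonal pyramid (V=10, E=18, F=10) along a 3-gon: merge 3 vertices and 3 edges, delete both glued faces → V=26, E=54, F=30.
Attach a nonagonal pyramid (V=10, E=18, F=10) along a 9-gon: merge 9 vertices and 9 edges, delete both glued faces → V=27, E=63, F=38.
Check: V − E + F = 27 − 63 + 38 = 2.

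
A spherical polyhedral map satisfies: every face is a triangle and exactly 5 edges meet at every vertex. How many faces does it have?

Each face has 3 edges and each edge borders two faces, so 2E = 3F.
Each vertex has degree 5, so 5V = 2E and hence V = 3F/5.
Euler: V − E + F = 2 ⇒ (3F/5) − (3F/2) + F = 2.
Multiply by 10: (6 − 15 + 10)F = 20, i.e. 1F = 20.
So F = 20, E = 3·20/2 = 30, V = 3·20/5 = 12.

20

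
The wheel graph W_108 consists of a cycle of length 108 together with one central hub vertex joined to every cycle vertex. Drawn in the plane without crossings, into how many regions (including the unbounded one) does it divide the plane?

109

W_108 has V = 108 + 1 = 109 vertices and E = 2·108 = 216 edges.
By Euler's formula F = 2 − V + E = 2 − 109 + 216 = 109.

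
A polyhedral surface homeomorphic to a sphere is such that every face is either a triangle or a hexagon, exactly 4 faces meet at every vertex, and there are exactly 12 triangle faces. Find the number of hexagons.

Let x be the number of hexagons; then F = 12 + x.
Edge–face incidences: 2E = 3·12 + 6·x = 36 + 6x.
Every vertex has degree 4, so 4V = 2E.
Euler: V − E + F = 2 ⇒ (2E)/4 − E + (12 + x) = 2.
Multiply by 8: 2·(2E) − 4·(2E) + 8·(12 + x) = 16, i.e. 96 + 8x − 2·(36 + 6x) = 16.
Collecting terms: −4x + 24 = 16, so −4x = −8, so x = 2.
Then 2E = 36 + 6·2 = 48, so E = 24, V = 2E/4 = 12, F = 12 + 2 = 14.

2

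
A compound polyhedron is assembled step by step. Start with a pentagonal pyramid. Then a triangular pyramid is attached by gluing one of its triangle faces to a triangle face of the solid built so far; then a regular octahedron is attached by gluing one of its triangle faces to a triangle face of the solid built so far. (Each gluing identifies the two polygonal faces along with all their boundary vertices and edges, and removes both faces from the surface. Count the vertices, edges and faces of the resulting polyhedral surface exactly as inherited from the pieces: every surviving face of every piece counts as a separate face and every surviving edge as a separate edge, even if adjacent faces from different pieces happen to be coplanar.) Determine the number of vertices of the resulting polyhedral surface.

A pentagonal pyramid: V=6, E=10, F=6.
Attach a triangular pyramid (V=4, E=6, F=4) along a 3-gon: merge 3 vertices and 3 edges, delete both glued faces → V=7, E=13, F=8.
Attach a regular octahedron (V=6, E=12, F=8) along a 3-gon: merge 3 vertices and 3 edges, delete both glued faces → V=10, E=22, F=14.
Check: V − E + F = 10 − 22 + 14 = 2.

10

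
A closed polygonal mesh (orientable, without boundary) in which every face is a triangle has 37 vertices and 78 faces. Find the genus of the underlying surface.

2

Every face is a triangle, so 2E = 3·78 = 234, giving E = 117.
χ = V − E + F = 37 − 117 + 78 = -2.
For a closed orientable surface χ = 2 − 2g, so g = (2 − (-2))/2 = 2.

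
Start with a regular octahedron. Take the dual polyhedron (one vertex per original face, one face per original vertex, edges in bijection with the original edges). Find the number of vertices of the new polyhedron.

8

The base solid has V = 6, E = 12, F = 8.
The dual swaps V and F and preserves E: V′ = F = 8, E′ = E = 12, F′ = V = 6.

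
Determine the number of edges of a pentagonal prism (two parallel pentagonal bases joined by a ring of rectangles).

A prism on an n-gon has two n-gon bases and n rectangular sides: V = 2·5 = 10, E = 3·5 = 15, F = 5 + 2 = 7.
Check: V − E + F = 10 − 15 + 7 = 2.

15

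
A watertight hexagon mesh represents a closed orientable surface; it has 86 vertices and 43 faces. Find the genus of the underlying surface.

Every face is a hexagon, so 2E = 6·43 = 258, giving E = 129.
χ = V − E + F = 86 − 129 + 43 = 0.
For a closed orientable surface χ = 2 − 2g, so g = (2 − (0))/2 = 1.

1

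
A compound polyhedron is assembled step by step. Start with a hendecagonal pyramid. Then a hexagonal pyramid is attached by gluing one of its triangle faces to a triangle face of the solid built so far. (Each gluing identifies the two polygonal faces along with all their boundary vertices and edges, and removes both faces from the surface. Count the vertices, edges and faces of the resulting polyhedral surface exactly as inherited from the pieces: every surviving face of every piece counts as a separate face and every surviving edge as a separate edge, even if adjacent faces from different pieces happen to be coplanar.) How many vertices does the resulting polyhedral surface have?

A hendecagonal pyramid: V=12, E=22, F=12.
Attach a hexagonal pyramid (V=7, E=12, F=7) along a 3-gon: merge 3 vertices and 3 edges, delete both glued faces → V=16, E=31, F=17.
Check: V − E + F = 16 − 31 + 17 = 2.

16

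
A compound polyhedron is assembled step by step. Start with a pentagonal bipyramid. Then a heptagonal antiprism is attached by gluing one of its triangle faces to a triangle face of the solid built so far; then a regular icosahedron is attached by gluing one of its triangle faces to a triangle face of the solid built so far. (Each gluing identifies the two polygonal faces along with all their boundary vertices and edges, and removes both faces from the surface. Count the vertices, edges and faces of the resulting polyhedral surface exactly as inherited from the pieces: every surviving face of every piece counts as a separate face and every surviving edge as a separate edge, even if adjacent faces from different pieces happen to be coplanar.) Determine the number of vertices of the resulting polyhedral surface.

27

A pentagonal bipyramid: V=7, E=15, F=10.
Attach a heptagonal antiprism (V=14, E=28, F=16) along a 3-gon: merge 3 vertices and 3 edges, delete both glued faces → V=18, E=40, F=24.
Attach a regular icosahedron (V=12, E=30, F=20) along a 3-gon: merge 3 vertices and 3 edges, delete both glued faces → V=27, E=67, F=42.
Check: V − E + F = 27 − 67 + 42 = 2.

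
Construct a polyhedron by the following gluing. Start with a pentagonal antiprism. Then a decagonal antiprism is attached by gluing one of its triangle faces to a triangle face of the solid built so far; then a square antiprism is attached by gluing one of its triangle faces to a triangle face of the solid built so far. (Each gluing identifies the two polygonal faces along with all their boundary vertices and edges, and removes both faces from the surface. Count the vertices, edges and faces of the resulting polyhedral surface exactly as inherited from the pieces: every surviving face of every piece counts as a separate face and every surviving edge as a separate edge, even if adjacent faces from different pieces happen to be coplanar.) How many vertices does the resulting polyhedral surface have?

32

A pentagonal antiprism: V=10, E=20, F=12.
Attach a decagonal antiprism (V=20, E=40, F=22) along a 3-gon: merge 3 vertices and 3 edges, delete both glued faces → V=27, E=57, F=32.
Attach a square antiprism (V=8, E=16, F=10) along a 3-gon: merge 3 vertices and 3 edges, delete both glued faces → V=32, E=70, F=40.
Check: V − E + F = 32 − 70 + 40 = 2.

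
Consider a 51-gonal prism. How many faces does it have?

53

A prism on an n-gon has two n-gon bases and n rectangular sides: V = 2·51 = 102, E = 3·51 = 153, F = 51 + 2 = 53.
Check: V − E + F = 102 − 153 + 53 = 2.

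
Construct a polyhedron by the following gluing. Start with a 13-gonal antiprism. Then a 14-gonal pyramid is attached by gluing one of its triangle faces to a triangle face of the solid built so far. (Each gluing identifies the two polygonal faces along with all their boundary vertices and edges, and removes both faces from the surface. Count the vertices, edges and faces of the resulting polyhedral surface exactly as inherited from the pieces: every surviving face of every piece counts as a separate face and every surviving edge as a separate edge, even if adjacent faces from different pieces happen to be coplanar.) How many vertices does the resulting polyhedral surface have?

38

A 13-gonal antiprism: V=26, E=52, F=28.
Attach a 14-gonal pyramid (V=15, E=28, F=15) along a 3-gon: merge 3 vertices and 3 edges, delete both glued faces → V=38, E=77, F=41.
Check: V − E + F = 38 − 77 + 41 = 2.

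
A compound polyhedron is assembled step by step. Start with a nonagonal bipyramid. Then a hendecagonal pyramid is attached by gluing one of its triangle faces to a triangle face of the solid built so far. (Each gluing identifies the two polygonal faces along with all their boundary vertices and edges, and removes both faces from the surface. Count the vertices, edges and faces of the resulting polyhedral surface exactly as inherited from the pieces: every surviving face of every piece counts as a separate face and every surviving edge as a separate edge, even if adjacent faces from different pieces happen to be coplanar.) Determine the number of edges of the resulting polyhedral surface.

A nonagonal bipyramid: V=11, E=27, F=18.
Attach a hendecagonal pyramid (V=12, E=22, F=12) along a 3-gon: merge 3 vertices and 3 edges, delete both glued faces → V=20, E=46, F=28.
Check: V − E + F = 20 − 46 + 28 = 2.

46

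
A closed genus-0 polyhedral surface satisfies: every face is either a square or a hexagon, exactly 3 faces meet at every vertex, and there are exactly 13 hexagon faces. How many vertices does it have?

Let x be the number of squares; then F = 13 + x.
Edge–face incidences: 2E = 6·13 + 4·x = 78 + 4x.
Every vertex has degree 3, so 3V = 2E.
Euler: V − E + F = 2 ⇒ (2E)/3 − E + (13 + x) = 2.
Multiply by 6: 2·(2E) − 3·(2E) + 6·(13 + x) = 12, i.e. 78 + 6x − (78 + 4x) = 12.
Collecting terms: 2x = 12, so x = 6.
Then 2E = 78 + 4·6 = 102, so E = 51, V = 2E/3 = 34, F = 13 + 6 = 19.

34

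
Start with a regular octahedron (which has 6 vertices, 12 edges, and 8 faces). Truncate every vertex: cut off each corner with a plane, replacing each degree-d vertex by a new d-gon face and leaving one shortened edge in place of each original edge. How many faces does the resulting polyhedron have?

Truncation replaces each original edge-end by a new vertex, so V′ = 2E = 24.
Each original edge survives, and each old vertex of degree d contributes d new edges; summing degrees gives Σd = 2E, so E′ = E + 2E = 3E = 36.
Each original face survives and each original vertex becomes one new face: F′ = F + V = 14.

14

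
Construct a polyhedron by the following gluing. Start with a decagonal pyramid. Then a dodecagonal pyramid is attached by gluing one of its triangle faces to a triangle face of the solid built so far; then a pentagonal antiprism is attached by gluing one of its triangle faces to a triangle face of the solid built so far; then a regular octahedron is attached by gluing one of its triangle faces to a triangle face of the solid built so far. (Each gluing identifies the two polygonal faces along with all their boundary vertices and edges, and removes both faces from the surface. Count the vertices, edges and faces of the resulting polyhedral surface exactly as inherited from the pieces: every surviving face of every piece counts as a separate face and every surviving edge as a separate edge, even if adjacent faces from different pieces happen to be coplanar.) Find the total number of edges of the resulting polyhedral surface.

A decagonal pyramid: V=11, E=20, F=11.
Attach a dodecagonal pyramid (V=13, E=24, F=13) along a 3-gon: merge 3 vertices and 3 edges, delete both glued faces → V=21, E=41, F=22.
Attach a pentagonal antiprism (V=10, E=20, F=12) along a 3-gon: merge 3 vertices and 3 edges, delete both glued faces → V=28, E=58, F=32.
Attach a regular octahedron (V=6, E=12, F=8) along a 3-gon: merge 3 vertices and 3 edges, delete both glued faces → V=31, E=67, F=38.
Check: V − E + F = 31 − 67 + 38 = 2.

67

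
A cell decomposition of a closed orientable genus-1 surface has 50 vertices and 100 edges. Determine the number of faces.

For a closed orientable surface of genus 1, χ = 2 − 2·1 = 0.
F = 0 − V + E = 0 − 50 + 100 = 50.

50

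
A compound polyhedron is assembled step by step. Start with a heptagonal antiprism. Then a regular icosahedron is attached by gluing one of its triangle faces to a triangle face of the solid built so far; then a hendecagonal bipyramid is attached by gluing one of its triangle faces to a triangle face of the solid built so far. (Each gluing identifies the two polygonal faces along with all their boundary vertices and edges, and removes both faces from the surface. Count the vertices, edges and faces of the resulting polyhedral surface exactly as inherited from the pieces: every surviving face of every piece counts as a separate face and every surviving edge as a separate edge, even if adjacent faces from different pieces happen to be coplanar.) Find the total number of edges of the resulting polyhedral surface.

A heptagonal antiprism: V=14, E=28, F=16.
Attach a regular icosahedron (V=12, E=30, F=20) along a 3-gon: merge 3 vertices and 3 edges, delete both glued faces → V=23, E=55, F=34.
Attach a hendecagonal bipyramid (V=13, E=33, F=22) along a 3-gon: merge 3 vertices and 3 edges, delete both glued faces → V=33, E=85, F=54.
Check: V − E + F = 33 − 85 + 54 = 2.

85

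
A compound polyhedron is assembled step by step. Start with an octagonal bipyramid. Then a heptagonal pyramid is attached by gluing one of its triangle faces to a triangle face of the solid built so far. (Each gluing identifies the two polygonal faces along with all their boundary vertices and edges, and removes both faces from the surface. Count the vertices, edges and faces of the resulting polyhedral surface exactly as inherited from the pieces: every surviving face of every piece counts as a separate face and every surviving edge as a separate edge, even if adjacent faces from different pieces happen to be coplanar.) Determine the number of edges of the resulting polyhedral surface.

An octagonal bipyramid: V=10, E=24, F=16.
Attach a heptagonal pyramid (V=8, E=14, F=8) along a 3-gon: merge 3 vertices and 3 edges, delete both glued faces → V=15, E=35, F=22.
Check: V − E + F = 15 − 35 + 22 = 2.

35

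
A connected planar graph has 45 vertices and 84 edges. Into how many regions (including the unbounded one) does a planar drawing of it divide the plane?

Euler's formula for a connected plane graph: V − E + F = 2, so F = 2 − 45 + 84 = 41.

41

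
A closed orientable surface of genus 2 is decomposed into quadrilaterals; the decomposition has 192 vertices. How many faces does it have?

χ = 2 − 2·2 = -2, and every face is a square so 4F = 2E.
V − E + F = -2 with E = 4F/2 gives 192 − (4/2 − 1)·F = -2, so F = 194 and E = 388.

194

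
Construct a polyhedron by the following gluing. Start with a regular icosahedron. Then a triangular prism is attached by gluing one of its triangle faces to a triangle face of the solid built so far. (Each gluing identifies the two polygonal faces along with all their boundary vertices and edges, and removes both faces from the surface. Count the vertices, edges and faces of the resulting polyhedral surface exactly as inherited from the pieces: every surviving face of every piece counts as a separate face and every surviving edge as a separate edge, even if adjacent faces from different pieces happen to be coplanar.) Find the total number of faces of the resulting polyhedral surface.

A regular icosahedron: V=12, E=30, F=20.
Attach a triangular prism (V=6, E=9, F=5) along a 3-gon: merge 3 vertices and 3 edges, delete both glued faces → V=15, E=36, F=23.
Check: V − E + F = 15 − 36 + 23 = 2.

23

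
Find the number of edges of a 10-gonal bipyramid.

A bipyramid over an n-gon has 2n triangular faces and n + 2 vertices: V = 10 + 2 = 12, E = 3·10 = 30, F = 2·10 = 20.

30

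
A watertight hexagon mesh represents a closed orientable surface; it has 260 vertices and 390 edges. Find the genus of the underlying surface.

1

Every face is a hexagon and each edge borders two faces, so 6F = 2·390, giving F = 130.
χ = V − E + F = 260 − 390 + 130 = 0.
For a closed orientable surface χ = 2 − 2g, so g = (2 − (0))/2 = 1.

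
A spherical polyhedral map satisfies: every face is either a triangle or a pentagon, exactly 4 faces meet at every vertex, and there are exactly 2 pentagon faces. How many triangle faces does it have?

Let x be the number of triangles; then F = 2 + x.
Edge–face incidences: 2E = 5·2 + 3·x = 10 + 3x.
Every vertex has degree 4, so 4V = 2E.
Euler: V − E + F = 2 ⇒ (2E)/4 − E + (2 + x) = 2.
Multiply by 8: 2·(2E) − 4·(2E) + 8·(2 + x) = 16, i.e. 16 + 8x − 2·(10 + 3x) = 16.
Collecting terms: 2x − 4 = 16, so 2x = 20, so x = 10.
Then 2E = 10 + 3·10 = 40, so E = 20, V = 2E/4 = 10, F = 2 + 10 = 12.

10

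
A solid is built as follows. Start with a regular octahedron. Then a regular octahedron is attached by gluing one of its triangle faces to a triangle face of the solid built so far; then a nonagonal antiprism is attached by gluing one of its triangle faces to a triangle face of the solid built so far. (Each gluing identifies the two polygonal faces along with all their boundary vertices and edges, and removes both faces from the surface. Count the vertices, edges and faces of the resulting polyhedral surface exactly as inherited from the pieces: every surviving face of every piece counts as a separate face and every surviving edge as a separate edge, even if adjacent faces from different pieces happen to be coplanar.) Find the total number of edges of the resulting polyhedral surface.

54

A regular octahedron: V=6, E=12, F=8.
Attach a regular octahedron (V=6, E=12, F=8) along a 3-gon: merge 3 vertices and 3 edges, delete both glued faces → V=9, E=21, F=14.
Attach a nonagonal antiprism (V=18, E=36, F=20) along a 3-gon: merge 3 vertices and 3 edges, delete both glued faces → V=24, E=54, F=32.
Check: V − E + F = 24 − 54 + 32 = 2.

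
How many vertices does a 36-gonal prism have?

72

A prism on an n-gon has two n-gon bases and n rectangular sides: V = 2·36 = 72, E = 3·36 = 108, F = 36 + 2 = 38.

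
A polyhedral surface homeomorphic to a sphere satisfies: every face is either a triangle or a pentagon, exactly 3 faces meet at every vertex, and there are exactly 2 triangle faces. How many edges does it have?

18

Let x be the number of pentagons; then F = 2 + x.
Edge–face incidences: 2E = 3·2 + 5·x = 6 + 5x.
Every vertex has degree 3, so 3V = 2E.
Euler: V − E + F = 2 ⇒ (2E)/3 − E + (2 + x) = 2.
Multiply by 6: 2·(2E) − 3·(2E) + 6·(2 + x) = 12, i.e. 12 + 6x − (6 + 5x) = 12.
Collecting terms: x + 6 = 12, so x = 6.
Then 2E = 6 + 5·6 = 36, so E = 18, V = 2E/3 = 12, F = 2 + 6 = 8.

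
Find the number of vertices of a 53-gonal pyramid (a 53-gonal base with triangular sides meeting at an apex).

A pyramid on an n-gon base has one n-gon and n triangles: V = 53 + 1 = 54, E = 2·53 = 106, F = 53 + 1 = 54.
Check: V − E + F = 54 − 106 + 54 = 2.

54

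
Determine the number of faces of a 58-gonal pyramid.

59

A pyramid on an n-gon base has one n-gon and n triangles: V = 58 + 1 = 59, E = 2·58 = 116, F = 58 + 1 = 59.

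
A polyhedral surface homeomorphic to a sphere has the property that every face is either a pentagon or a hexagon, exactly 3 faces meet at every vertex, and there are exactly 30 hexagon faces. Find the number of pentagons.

Let x be the number of pentagons; then F = 30 + x.
Edge–face incidences: 2E = 6·30 + 5·x = 180 + 5x.
Every vertex has degree 3, so 3V = 2E.
Euler: V − E + F = 2 ⇒ (2E)/3 − E + (30 + x) = 2.
Multiply by 6: 2·(2E) − 3·(2E) + 6·(30 + x) = 12, i.e. 180 + 6x − (180 + 5x) = 12.
Collecting terms: x = 12.
Then 2E = 180 + 5·12 = 240, so E = 120, V = 2E/3 = 80, F = 30 + 12 = 42.

12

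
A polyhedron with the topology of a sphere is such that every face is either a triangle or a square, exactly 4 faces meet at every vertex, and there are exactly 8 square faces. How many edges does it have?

Let x be the number of triangles; then F = 8 + x.
Edge–face incidences: 2E = 4·8 + 3·x = 32 + 3x.
Every vertex has degree 4, so 4V = 2E.
Euler: V − E + F = 2 ⇒ (2E)/4 − E + (8 + x) = 2.
Multiply by 8: 2·(2E) − 4·(2E) + 8·(8 + x) = 16, i.e. 64 + 8x − 2·(32 + 3x) = 16.
Collecting terms: 2x = 16, so x = 8.
Then 2E = 32 + 3·8 = 56, so E = 28, V = 2E/4 = 14, F = 8 + 8 = 16.

28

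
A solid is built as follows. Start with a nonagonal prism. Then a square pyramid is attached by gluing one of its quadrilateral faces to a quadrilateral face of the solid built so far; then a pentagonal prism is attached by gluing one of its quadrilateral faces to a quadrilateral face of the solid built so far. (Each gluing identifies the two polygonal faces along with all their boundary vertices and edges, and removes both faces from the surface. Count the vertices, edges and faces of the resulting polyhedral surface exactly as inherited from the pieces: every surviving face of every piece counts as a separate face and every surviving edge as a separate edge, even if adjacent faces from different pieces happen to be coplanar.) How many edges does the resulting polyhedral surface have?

A nonagonal prism: V=18, E=27, F=11.
Attach a square pyramid (V=5, E=8, F=5) along a 4-gon: merge 4 vertices and 4 edges, delete both glued faces → V=19, E=31, F=14.
Attach a pentagonal prism (V=10, E=15, F=7) along a 4-gon: merge 4 vertices and 4 edges, delete both glued faces → V=25, E=42, F=19.
Check: V − E + F = 25 − 42 + 19 = 2.

42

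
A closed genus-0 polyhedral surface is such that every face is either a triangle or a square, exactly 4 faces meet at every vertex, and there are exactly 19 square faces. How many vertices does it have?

Let x be the number of triangles; then F = 19 + x.
Edge–face incidences: 2E = 4·19 + 3·x = 76 + 3x.
Every vertex has degree 4, so 4V = 2E.
Euler: V − E + F = 2 ⇒ (2E)/4 − E + (19 + x) = 2.
Multiply by 8: 2·(2E) − 4·(2E) + 8·(19 + x) = 16, i.e. 152 + 8x − 2·(76 + 3x) = 16.
Collecting terms: 2x = 16, so x = 8.
Then 2E = 76 + 3·8 = 100, so E = 50, V = 2E/4 = 25, F = 19 + 8 = 27.

25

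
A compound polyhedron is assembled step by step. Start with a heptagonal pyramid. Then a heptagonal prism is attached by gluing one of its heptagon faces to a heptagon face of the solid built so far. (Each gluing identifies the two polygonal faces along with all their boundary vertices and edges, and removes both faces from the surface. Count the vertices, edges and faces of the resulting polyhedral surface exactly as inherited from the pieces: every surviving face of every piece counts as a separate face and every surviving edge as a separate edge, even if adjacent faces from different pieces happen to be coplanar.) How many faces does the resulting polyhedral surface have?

A heptagonal pyramid: V=8, E=14, F=8.
Attach a heptagonal prism (V=14, E=21, F=9) along a 7-gon: merge 7 vertices and 7 edges, delete both glued faces → V=15, E=28, F=15.
Check: V − E + F = 15 − 28 + 15 = 2.

15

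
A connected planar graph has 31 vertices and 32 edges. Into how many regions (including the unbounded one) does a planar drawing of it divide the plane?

Euler's formula for a connected plane graph: V − E + F = 2, so F = 2 − 31 + 32 = 3.

3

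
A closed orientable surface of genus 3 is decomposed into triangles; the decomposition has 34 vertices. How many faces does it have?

76

χ = 2 − 2·3 = -4, and every face is a triangle so 3F = 2E.
V − E + F = -4 with E = 3F/2 gives 34 − (3/2 − 1)·F = -4, so F = 76 and E = 114.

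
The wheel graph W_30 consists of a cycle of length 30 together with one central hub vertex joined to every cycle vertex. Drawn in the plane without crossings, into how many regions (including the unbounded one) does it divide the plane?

W_30 has V = 30 + 1 = 31 vertices and E = 2·30 = 60 edges.
By Euler's formula F = 2 − V + E = 2 − 31 + 60 = 31.

31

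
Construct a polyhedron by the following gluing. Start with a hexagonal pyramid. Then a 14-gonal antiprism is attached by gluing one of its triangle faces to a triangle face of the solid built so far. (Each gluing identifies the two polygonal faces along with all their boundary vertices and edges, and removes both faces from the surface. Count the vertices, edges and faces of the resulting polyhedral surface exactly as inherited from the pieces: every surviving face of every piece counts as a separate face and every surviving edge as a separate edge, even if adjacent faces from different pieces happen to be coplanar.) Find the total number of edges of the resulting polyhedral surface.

65

A hexagonal pyramid: V=7, E=12, F=7.
Attach a 14-gonal antiprism (V=28, E=56, F=30) along a 3-gon: merge 3 vertices and 3 edges, delete both glued faces → V=32, E=65, F=35.
Check: V − E + F = 32 − 65 + 35 = 2.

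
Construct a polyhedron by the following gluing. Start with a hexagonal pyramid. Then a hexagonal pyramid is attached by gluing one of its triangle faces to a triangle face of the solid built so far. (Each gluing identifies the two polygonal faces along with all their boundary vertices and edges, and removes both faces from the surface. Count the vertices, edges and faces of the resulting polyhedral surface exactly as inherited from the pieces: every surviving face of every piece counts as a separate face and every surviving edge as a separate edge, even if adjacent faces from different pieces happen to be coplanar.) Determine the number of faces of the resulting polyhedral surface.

12

A hexagonal pyramid: V=7, E=12, F=7.
Attach a hexagonal pyramid (V=7, E=12, F=7) along a 3-gon: merge 3 vertices and 3 edges, delete both glued faces → V=11, E=21, F=12.
Check: V − E + F = 11 − 21 + 12 = 2.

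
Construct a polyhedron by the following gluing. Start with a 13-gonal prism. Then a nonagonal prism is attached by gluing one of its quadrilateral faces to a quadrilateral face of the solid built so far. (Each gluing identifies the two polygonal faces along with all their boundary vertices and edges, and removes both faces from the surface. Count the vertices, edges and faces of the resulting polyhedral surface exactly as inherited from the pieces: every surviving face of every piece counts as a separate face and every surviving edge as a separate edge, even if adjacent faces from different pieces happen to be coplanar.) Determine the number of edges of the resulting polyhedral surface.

62

A 13-gonal prism: V=26, E=39, F=15.
Attach a nonagonal prism (V=18, E=27, F=11) along a 4-gon: merge 4 vertices and 4 edges, delete both glued faces → V=40, E=62, F=24.
Check: V − E + F = 40 − 62 + 24 = 2.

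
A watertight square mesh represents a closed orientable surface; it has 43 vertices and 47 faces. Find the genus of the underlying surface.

3

Every face is a square, so 2E = 4·47 = 188, giving E = 94.
χ = V − E + F = 43 − 94 + 47 = -4.
For a closed orientable surface χ = 2 − 2g, so g = (2 − (-4))/2 = 3.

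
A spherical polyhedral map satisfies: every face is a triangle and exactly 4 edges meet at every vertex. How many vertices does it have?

6

Each face has 3 edges and each edge borders two faces, so 2E = 3F.
Each vertex has degree 4, so 4V = 2E and hence V = 3F/4.
Euler: V − E + F = 2 ⇒ (3F/4) − (3F/2) + F = 2.
Multiply by 8: (6 − 12 + 8)F = 16, i.e. 2F = 16.
So F = 8, E = 3·8/2 = 12, V = 3·8/4 = 6.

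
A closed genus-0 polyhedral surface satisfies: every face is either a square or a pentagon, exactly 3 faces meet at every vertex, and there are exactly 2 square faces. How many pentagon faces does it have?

8

Let x be the number of pentagons; then F = 2 + x.
Edge–face incidences: 2E = 4·2 + 5·x = 8 + 5x.
Every vertex has degree 3, so 3V = 2E.
Euler: V − E + F = 2 ⇒ (2E)/3 − E + (2 + x) = 2.
Multiply by 6: 2·(2E) − 3·(2E) + 6·(2 + x) = 12, i.e. 12 + 6x − (8 + 5x) = 12.
Collecting terms: x + 4 = 12, so x = 8.
Then 2E = 8 + 5·8 = 48, so E = 24, V = 2E/3 = 16, F = 2 + 8 = 10.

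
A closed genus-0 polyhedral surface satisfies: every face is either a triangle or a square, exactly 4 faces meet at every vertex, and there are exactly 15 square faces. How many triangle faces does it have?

8

Let x be the number of triangles; then F = 15 + x.
Edge–face incidences: 2E = 4·15 + 3·x = 60 + 3x.
Every vertex has degree 4, so 4V = 2E.
Euler: V − E + F = 2 ⇒ (2E)/4 − E + (15 + x) = 2.
Multiply by 8: 2·(2E) − 4·(2E) + 8·(15 + x) = 16, i.e. 120 + 8x − 2·(60 + 3x) = 16.
Collecting terms: 2x = 16, so x = 8.
Then 2E = 60 + 3·8 = 84, so E = 42, V = 2E/4 = 21, F = 15 + 8 = 23.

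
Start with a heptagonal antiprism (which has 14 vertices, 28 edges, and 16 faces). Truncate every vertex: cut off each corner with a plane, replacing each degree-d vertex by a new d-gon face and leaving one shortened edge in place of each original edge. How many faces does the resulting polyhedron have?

30

Truncation replaces each original edge-end by a new vertex, so V′ = 2E = 56.
Each original edge survives, and each old vertex of degree d contributes d new edges; summing degrees gives Σd = 2E, so E′ = E + 2E = 3E = 84.
Each original face survives and each original vertex becomes one new face: F′ = F + V = 30.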